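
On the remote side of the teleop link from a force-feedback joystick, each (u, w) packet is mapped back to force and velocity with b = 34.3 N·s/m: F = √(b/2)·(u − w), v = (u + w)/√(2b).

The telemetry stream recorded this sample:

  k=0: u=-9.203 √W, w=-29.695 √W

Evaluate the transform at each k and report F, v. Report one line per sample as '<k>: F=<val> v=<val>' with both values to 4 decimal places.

k=0: u−w=20.4920, u+w=-38.8980; √(b/2)=4.1413, √(2b)=8.2825; F=4.1413×20.492=84.8626, v=-38.8980/8.2825=-4.6964

0: F=84.8626 v=-4.6964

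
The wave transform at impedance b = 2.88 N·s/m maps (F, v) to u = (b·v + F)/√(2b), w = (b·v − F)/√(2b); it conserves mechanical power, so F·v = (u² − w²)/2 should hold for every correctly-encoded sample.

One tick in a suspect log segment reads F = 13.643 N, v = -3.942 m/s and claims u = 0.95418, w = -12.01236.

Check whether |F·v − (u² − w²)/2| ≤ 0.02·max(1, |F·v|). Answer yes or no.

no

F·v = 13.643×(-3.942) = -53.78071 W.
(u² − w²)/2 = (0.91046 − 144.29679)/2 = -71.69317 W.
|Δ| = 17.91246;  2% of max(1, |F·v|) = 1.07561.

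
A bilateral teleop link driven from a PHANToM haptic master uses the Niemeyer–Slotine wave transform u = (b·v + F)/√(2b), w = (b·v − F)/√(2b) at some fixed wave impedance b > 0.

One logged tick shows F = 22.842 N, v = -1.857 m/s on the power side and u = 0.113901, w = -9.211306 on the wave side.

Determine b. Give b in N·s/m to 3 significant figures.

b = 12 N·s/m

u + w = -9.097405;  u + w = √(2b)·v, so √(2b) = -9.097405/(-1.857) = 4.898980.
b = (√(2b))²/2 = 24.000001/2 = 12.000000.
(Check via u − w = 2F/√(2b): u − w = 9.325207, 2F/√(2b) = 9.325207.)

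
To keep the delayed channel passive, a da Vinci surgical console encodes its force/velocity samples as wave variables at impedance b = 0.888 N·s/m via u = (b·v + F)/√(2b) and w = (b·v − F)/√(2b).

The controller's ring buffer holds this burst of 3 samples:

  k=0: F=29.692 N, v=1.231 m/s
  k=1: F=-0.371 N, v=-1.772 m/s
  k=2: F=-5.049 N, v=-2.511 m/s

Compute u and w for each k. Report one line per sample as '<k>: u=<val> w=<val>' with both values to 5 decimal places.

0: u=23.10040 w=-21.45989
1: u=-1.45913 w=-0.90235
2: u=-5.46181 w=2.11548

k=0: b·v=0.888×1.231=1.09313; √(2b)=1.33267; u=(1.09313+29.692)/1.33267=23.10040, w=(1.09313−29.692)/1.33267=-21.45989
k=1: b·v=0.888×(-1.772)=-1.57354; √(2b)=1.33267; u=(-1.57354+(-0.371))/1.33267=-1.45913, w=(-1.57354−(-0.371))/1.33267=-0.90235
k=2: b·v=0.888×(-2.511)=-2.22977; √(2b)=1.33267; u=(-2.22977+(-5.049))/1.33267=-5.46181, w=(-2.22977−(-5.049))/1.33267=2.11548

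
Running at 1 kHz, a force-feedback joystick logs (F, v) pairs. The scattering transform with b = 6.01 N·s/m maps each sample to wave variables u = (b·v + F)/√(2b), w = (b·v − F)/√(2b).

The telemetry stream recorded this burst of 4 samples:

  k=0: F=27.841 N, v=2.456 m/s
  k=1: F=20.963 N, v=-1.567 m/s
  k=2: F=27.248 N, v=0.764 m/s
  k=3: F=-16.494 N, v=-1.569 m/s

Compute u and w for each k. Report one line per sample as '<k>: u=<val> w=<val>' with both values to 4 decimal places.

0: u=12.2878 w=-3.7729
1: u=3.3301 w=-8.7628
2: u=9.1837 w=-6.5349
3: u=-7.4773 w=2.0376

k=0: b·v=6.01×2.456=14.7606; √(2b)=3.4670; u=(14.7606+27.841)/3.4670=12.2878, w=(14.7606−27.841)/3.4670=-3.7729
k=1: b·v=6.01×(-1.567)=-9.4177; √(2b)=3.4670; u=(-9.4177+20.963)/3.4670=3.3301, w=(-9.4177−20.963)/3.4670=-8.7628
k=2: b·v=6.01×0.764=4.5916; √(2b)=3.4670; u=(4.5916+27.248)/3.4670=9.1837, w=(4.5916−27.248)/3.4670=-6.5349
k=3: b·v=6.01×(-1.569)=-9.4297; √(2b)=3.4670; u=(-9.4297+(-16.494))/3.4670=-7.4773, w=(-9.4297−(-16.494))/3.4670=2.0376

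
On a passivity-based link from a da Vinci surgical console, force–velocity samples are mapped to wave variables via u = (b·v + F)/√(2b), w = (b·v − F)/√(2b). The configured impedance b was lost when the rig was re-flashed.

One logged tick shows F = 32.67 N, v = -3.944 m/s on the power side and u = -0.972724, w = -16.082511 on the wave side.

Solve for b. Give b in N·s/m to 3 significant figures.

u + w = -17.055235;  u + w = √(2b)·v, so √(2b) = -17.055235/(-3.944) = 4.324350.
b = (√(2b))²/2 = 18.700000/2 = 9.350000.
(Check via u − w = 2F/√(2b): u − w = 15.109787, 2F/√(2b) = 15.109787.)

b = 9.35 N·s/m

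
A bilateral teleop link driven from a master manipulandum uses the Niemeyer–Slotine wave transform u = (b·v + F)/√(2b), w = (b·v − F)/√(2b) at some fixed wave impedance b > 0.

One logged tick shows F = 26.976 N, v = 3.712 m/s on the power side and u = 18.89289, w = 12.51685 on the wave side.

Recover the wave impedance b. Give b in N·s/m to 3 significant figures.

b = 35.8 N·s/m

u + w = 31.4097;  u + w = √(2b)·v, so √(2b) = 31.4097/3.712 = 8.4617.
b = (√(2b))²/2 = 71.6000/2 = 35.8000.
(Check via u − w = 2F/√(2b): u − w = 6.3760, 2F/√(2b) = 6.3760.)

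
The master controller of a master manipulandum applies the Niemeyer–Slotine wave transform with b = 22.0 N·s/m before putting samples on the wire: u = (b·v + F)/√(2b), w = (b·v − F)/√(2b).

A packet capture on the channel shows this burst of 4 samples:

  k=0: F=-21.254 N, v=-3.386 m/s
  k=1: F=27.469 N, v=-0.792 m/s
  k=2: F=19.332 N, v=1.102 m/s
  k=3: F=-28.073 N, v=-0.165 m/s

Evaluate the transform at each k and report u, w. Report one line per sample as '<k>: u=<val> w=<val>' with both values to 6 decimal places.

k=0: b·v=22.0×(-3.386)=-74.492000; √(2b)=6.633250; u=(-74.492000+(-21.254))/6.633250=-14.434253, w=(-74.492000−(-21.254))/6.633250=-8.025930
k=1: b·v=22.0×(-0.792)=-17.424000; √(2b)=6.633250; u=(-17.424000+27.469)/6.633250=1.514341, w=(-17.424000−27.469)/6.633250=-6.767874
k=2: b·v=22.0×1.102=24.244000; √(2b)=6.633250; u=(24.244000+19.332)/6.633250=6.569329, w=(24.244000−19.332)/6.633250=0.740512
k=3: b·v=22.0×(-0.165)=-3.630000; √(2b)=6.633250; u=(-3.630000+(-28.073))/6.633250=-4.779407, w=(-3.630000−(-28.073))/6.633250=3.684921

0: u=-14.434253 w=-8.025930
1: u=1.514341 w=-6.767874
2: u=6.569329 w=0.740512
3: u=-4.779407 w=3.684921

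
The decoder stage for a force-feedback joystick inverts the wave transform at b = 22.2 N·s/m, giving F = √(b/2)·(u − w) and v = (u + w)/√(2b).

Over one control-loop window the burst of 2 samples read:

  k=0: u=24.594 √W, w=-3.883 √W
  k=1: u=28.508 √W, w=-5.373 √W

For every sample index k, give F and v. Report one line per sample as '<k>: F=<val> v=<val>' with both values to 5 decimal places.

0: F=94.87586 v=3.10820
1: F=112.88018 v=3.47199

k=0: u−w=28.47700, u+w=20.71100; √(b/2)=3.33167, √(2b)=6.66333; F=3.33167×28.477=94.87586, v=20.71100/6.66333=3.10820
k=1: u−w=33.88100, u+w=23.13500; √(b/2)=3.33167, √(2b)=6.66333; F=3.33167×33.881=112.88018, v=23.13500/6.66333=3.47199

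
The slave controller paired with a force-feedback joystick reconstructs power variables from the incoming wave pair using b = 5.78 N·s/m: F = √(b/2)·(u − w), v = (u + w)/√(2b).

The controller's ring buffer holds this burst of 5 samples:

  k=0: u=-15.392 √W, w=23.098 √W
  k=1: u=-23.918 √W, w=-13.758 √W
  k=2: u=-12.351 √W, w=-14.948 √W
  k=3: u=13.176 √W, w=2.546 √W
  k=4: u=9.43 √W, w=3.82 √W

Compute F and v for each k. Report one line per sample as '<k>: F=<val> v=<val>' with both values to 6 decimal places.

0: F=-65.433000 v=2.266471
1: F=-17.272000 v=-11.081176
2: F=4.414900 v=-8.029118
3: F=18.071000 v=4.624118
4: F=9.537000 v=3.897059

k=0: u−w=-38.490000, u+w=7.706000; √(b/2)=1.700000, √(2b)=3.400000; F=1.700000×(-38.49)=-65.433000, v=7.706000/3.400000=2.266471
k=1: u−w=-10.160000, u+w=-37.676000; √(b/2)=1.700000, √(2b)=3.400000; F=1.700000×(-10.16)=-17.272000, v=-37.676000/3.400000=-11.081176
k=2: u−w=2.597000, u+w=-27.299000; √(b/2)=1.700000, √(2b)=3.400000; F=1.700000×2.597=4.414900, v=-27.299000/3.400000=-8.029118
k=3: u−w=10.630000, u+w=15.722000; √(b/2)=1.700000, √(2b)=3.400000; F=1.700000×10.63=18.071000, v=15.722000/3.400000=4.624118
k=4: u−w=5.610000, u+w=13.250000; √(b/2)=1.700000, √(2b)=3.400000; F=1.700000×5.61=9.537000, v=13.250000/3.400000=3.897059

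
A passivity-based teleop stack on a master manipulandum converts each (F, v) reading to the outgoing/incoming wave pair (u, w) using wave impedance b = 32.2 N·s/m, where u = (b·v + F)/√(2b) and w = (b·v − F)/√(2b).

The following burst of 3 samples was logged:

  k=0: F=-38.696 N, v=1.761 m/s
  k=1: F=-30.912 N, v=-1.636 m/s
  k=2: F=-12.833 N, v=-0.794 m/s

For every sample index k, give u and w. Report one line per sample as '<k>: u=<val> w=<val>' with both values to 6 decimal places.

k=0: b·v=32.2×1.761=56.704200; √(2b)=8.024961; u=(56.704200+(-38.696))/8.024961=2.244023, w=(56.704200−(-38.696))/8.024961=11.887933
k=1: b·v=32.2×(-1.636)=-52.679200; √(2b)=8.024961; u=(-52.679200+(-30.912))/8.024961=-10.416399, w=(-52.679200−(-30.912))/8.024961=-2.712437
k=2: b·v=32.2×(-0.794)=-25.566800; √(2b)=8.024961; u=(-25.566800+(-12.833))/8.024961=-4.785045, w=(-25.566800−(-12.833))/8.024961=-1.586774

0: u=2.244023 w=11.887933
1: u=-10.416399 w=-2.712437
2: u=-4.785045 w=-1.586774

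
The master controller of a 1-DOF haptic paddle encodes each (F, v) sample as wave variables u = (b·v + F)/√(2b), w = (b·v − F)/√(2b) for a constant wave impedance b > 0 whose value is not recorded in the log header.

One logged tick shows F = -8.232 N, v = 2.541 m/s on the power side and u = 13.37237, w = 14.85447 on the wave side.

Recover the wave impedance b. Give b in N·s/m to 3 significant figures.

b = 61.7 N·s/m

u + w = 28.2268;  u + w = √(2b)·v, so √(2b) = 28.2268/2.541 = 11.1086.
b = (√(2b))²/2 = 123.4000/2 = 61.7000.
(Check via u − w = 2F/√(2b): u − w = -1.4821, 2F/√(2b) = -1.4821.)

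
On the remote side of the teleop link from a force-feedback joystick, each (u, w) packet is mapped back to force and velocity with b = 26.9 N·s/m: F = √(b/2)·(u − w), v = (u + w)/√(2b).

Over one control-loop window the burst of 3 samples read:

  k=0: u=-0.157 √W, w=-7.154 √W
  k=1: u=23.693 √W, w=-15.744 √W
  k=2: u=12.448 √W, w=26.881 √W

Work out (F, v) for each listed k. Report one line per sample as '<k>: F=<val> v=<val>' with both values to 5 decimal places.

0: F=25.66097 v=-0.99675
1: F=144.63221 v=1.08373
2: F=-52.93193 v=5.36194

k=0: u−w=6.99700, u+w=-7.31100; √(b/2)=3.66742, √(2b)=7.33485; F=3.66742×6.997=25.66097, v=-7.31100/7.33485=-0.99675
k=1: u−w=39.43700, u+w=7.94900; √(b/2)=3.66742, √(2b)=7.33485; F=3.66742×39.437=144.63221, v=7.94900/7.33485=1.08373
k=2: u−w=-14.43300, u+w=39.32900; √(b/2)=3.66742, √(2b)=7.33485; F=3.66742×(-14.433)=-52.93193, v=39.32900/7.33485=5.36194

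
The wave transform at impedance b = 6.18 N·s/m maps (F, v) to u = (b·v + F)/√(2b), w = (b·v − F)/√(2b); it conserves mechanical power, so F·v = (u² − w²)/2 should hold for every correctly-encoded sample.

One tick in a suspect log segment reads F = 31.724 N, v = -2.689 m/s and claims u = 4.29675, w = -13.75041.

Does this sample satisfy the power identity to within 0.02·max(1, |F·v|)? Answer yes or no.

yes

F·v = 31.724×(-2.689) = -85.30584 W.
(u² − w²)/2 = (18.46206 − 189.07378)/2 = -85.30586 W.
|Δ| = 0.00002;  2% of max(1, |F·v|) = 1.70612.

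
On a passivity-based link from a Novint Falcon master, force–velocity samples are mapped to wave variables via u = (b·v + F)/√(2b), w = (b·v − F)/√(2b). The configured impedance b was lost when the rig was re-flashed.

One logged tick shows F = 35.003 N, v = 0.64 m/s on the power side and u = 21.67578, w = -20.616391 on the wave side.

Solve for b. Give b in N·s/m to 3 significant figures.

b = 1.37 N·s/m

u + w = 1.059389;  u + w = √(2b)·v, so √(2b) = 1.059389/0.64 = 1.655295.
b = (√(2b))²/2 = 2.740003/2 = 1.370001.
(Check via u − w = 2F/√(2b): u − w = 42.292171, 2F/√(2b) = 42.292151.)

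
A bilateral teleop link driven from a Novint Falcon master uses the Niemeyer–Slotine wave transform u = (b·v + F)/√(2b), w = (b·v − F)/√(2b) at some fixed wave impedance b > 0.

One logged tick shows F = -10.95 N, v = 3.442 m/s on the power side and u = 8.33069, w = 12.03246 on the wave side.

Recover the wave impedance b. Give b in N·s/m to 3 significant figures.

u + w = 20.3632;  u + w = √(2b)·v, so √(2b) = 20.3632/3.442 = 5.9161.
b = (√(2b))²/2 = 35.0000/2 = 17.5000.
(Check via u − w = 2F/√(2b): u − w = -3.7018, 2F/√(2b) = -3.7018.)

b = 17.5 N·s/m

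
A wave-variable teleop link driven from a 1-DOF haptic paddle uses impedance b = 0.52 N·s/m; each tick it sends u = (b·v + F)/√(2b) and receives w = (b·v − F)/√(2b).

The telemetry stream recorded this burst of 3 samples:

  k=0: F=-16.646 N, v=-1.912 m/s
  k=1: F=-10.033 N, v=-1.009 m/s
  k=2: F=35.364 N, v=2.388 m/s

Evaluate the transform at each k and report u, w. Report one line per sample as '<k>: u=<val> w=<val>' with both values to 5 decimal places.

k=0: b·v=0.52×(-1.912)=-0.99424; √(2b)=1.01980; u=(-0.99424+(-16.646))/1.01980=-17.29768, w=(-0.99424−(-16.646))/1.01980=15.34781
k=1: b·v=0.52×(-1.009)=-0.52468; √(2b)=1.01980; u=(-0.52468+(-10.033))/1.01980=-10.35266, w=(-0.52468−(-10.033))/1.01980=9.32367
k=2: b·v=0.52×2.388=1.24176; √(2b)=1.01980; u=(1.24176+35.364)/1.01980=35.89490, w=(1.24176−35.364)/1.01980=-33.45961

0: u=-17.29768 w=15.34781
1: u=-10.35266 w=9.32367
2: u=35.89490 w=-33.45961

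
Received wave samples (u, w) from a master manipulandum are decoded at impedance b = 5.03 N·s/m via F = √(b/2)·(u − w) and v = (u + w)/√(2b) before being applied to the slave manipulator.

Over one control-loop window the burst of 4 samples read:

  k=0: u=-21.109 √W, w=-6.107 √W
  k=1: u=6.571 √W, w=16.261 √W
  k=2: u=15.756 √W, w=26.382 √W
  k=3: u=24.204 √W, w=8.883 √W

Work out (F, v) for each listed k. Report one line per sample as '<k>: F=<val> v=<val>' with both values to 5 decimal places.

0: F=-23.79130 v=-8.58075
1: F=-15.36713 v=7.19855
2: F=-16.85151 v=13.28541
3: F=24.29719 v=10.43178

k=0: u−w=-15.00200, u+w=-27.21600; √(b/2)=1.58588, √(2b)=3.17175; F=1.58588×(-15.002)=-23.79130, v=-27.21600/3.17175=-8.58075
k=1: u−w=-9.69000, u+w=22.83200; √(b/2)=1.58588, √(2b)=3.17175; F=1.58588×(-9.69)=-15.36713, v=22.83200/3.17175=7.19855
k=2: u−w=-10.62600, u+w=42.13800; √(b/2)=1.58588, √(2b)=3.17175; F=1.58588×(-10.626)=-16.85151, v=42.13800/3.17175=13.28541
k=3: u−w=15.32100, u+w=33.08700; √(b/2)=1.58588, √(2b)=3.17175; F=1.58588×15.321=24.29719, v=33.08700/3.17175=10.43178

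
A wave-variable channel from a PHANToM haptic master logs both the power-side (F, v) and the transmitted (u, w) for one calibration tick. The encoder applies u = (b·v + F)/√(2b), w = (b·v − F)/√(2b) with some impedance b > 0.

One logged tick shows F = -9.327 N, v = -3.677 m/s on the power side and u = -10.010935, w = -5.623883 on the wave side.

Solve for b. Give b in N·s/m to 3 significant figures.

b = 9.04 N·s/m

u + w = -15.634818;  u + w = √(2b)·v, so √(2b) = -15.634818/(-3.677) = 4.252058.
b = (√(2b))²/2 = 18.079999/2 = 9.039999.
(Check via u − w = 2F/√(2b): u − w = -4.387052, 2F/√(2b) = -4.387052.)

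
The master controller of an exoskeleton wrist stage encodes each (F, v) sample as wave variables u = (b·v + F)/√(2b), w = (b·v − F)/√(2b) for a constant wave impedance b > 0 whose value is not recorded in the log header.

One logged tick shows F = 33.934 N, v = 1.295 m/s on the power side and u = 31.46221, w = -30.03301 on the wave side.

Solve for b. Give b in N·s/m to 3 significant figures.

u + w = 1.42920;  u + w = √(2b)·v, so √(2b) = 1.42920/1.295 = 1.10363.
b = (√(2b))²/2 = 1.21800/2 = 0.60900.
(Check via u − w = 2F/√(2b): u − w = 61.49522, 2F/√(2b) = 61.49528.)

b = 0.609 N·s/m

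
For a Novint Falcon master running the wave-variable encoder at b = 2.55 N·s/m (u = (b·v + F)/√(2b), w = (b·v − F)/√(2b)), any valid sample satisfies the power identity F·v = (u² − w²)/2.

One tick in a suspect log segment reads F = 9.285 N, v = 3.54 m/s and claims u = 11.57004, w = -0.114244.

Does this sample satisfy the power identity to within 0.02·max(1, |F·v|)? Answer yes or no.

F·v = 9.285×3.54 = 32.868900 W.
(u² − w²)/2 = (133.865826 − 0.013052)/2 = 66.926387 W.
|Δ| = 34.057487;  2% of max(1, |F·v|) = 0.657378.

no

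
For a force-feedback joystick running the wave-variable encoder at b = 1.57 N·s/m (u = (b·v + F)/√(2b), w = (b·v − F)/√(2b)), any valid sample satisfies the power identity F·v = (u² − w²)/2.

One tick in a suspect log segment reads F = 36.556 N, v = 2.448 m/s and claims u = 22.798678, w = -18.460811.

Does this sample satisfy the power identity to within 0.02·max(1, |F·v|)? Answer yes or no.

yes

F·v = 36.556×2.448 = 89.489088 W.
(u² − w²)/2 = (519.779719 − 340.801543)/2 = 89.489088 W.
|Δ| = 0.000000;  2% of max(1, |F·v|) = 1.789782.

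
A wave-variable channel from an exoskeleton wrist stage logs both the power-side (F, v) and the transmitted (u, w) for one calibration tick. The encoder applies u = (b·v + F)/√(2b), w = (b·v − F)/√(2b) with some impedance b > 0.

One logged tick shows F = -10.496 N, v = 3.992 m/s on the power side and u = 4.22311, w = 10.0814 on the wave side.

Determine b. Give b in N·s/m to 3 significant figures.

b = 6.42 N·s/m

u + w = 14.30451;  u + w = √(2b)·v, so √(2b) = 14.30451/3.992 = 3.58329.
b = (√(2b))²/2 = 12.84000/2 = 6.42000.
(Check via u − w = 2F/√(2b): u − w = -5.85829, 2F/√(2b) = -5.85830.)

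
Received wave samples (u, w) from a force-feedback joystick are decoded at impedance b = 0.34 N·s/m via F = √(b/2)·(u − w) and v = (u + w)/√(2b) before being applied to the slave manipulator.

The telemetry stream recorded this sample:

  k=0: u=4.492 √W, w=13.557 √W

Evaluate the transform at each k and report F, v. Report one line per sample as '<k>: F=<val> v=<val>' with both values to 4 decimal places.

0: F=-3.7376 v=21.8876

k=0: u−w=-9.0650, u+w=18.0490; √(b/2)=0.4123, √(2b)=0.8246; F=0.4123×(-9.065)=-3.7376, v=18.0490/0.8246=21.8876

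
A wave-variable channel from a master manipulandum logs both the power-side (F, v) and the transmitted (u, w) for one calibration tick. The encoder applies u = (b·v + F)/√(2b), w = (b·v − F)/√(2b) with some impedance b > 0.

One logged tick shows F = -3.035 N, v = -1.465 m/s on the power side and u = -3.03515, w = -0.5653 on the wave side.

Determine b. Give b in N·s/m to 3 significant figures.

u + w = -3.60045;  u + w = √(2b)·v, so √(2b) = -3.60045/(-1.465) = 2.45765.
b = (√(2b))²/2 = 6.04002/2 = 3.02001.
(Check via u − w = 2F/√(2b): u − w = -2.46985, 2F/√(2b) = -2.46984.)

b = 3.02 N·s/m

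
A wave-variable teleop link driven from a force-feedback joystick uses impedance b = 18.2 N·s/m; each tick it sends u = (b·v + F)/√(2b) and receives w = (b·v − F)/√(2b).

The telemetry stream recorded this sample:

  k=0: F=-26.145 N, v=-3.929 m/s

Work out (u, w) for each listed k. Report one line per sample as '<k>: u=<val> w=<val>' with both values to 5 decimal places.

k=0: b·v=18.2×(-3.929)=-71.50780; √(2b)=6.03324; u=(-71.50780+(-26.145))/6.03324=-16.18579, w=(-71.50780−(-26.145))/6.03324=-7.51881

0: u=-16.18579 w=-7.51881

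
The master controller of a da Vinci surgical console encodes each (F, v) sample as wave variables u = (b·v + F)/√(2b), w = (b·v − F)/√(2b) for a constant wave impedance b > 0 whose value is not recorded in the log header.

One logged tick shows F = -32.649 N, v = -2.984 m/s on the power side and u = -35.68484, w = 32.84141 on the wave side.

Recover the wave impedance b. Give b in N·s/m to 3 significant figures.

b = 0.454 N·s/m

u + w = -2.84343;  u + w = √(2b)·v, so √(2b) = -2.84343/(-2.984) = 0.95289.
b = (√(2b))²/2 = 0.90800/2 = 0.45400.
(Check via u − w = 2F/√(2b): u − w = -68.52625, 2F/√(2b) = -68.52612.)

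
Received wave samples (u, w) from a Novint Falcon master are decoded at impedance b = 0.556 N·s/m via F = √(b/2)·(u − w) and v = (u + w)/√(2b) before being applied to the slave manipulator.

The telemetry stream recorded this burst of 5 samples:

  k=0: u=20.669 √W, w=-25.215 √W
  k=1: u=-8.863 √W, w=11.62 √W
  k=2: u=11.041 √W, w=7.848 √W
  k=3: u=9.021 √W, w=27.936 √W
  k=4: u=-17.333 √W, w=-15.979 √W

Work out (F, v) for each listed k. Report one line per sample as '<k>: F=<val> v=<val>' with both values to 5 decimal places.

k=0: u−w=45.88400, u+w=-4.54600; √(b/2)=0.52726, √(2b)=1.05451; F=0.52726×45.884=24.19266, v=-4.54600/1.05451=-4.31099
k=1: u−w=-20.48300, u+w=2.75700; √(b/2)=0.52726, √(2b)=1.05451; F=0.52726×(-20.483)=-10.79981, v=2.75700/1.05451=2.61447
k=2: u−w=3.19300, u+w=18.88900; √(b/2)=0.52726, √(2b)=1.05451; F=0.52726×3.193=1.68353, v=18.88900/1.05451=17.91252
k=3: u−w=-18.91500, u+w=36.95700; √(b/2)=0.52726, √(2b)=1.05451; F=0.52726×(-18.915)=-9.97307, v=36.95700/1.05451=35.04647
k=4: u−w=-1.35400, u+w=-33.31200; √(b/2)=0.52726, √(2b)=1.05451; F=0.52726×(-1.354)=-0.71391, v=-33.31200/1.05451=-31.58990

0: F=24.19266 v=-4.31099
1: F=-10.79981 v=2.61447
2: F=1.68353 v=17.91252
3: F=-9.97307 v=35.04647
4: F=-0.71391 v=-31.58990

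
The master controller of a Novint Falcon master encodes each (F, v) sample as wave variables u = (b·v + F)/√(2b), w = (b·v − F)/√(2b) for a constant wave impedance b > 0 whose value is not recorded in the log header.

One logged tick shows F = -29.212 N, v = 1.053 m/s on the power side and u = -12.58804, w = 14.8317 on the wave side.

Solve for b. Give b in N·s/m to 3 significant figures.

b = 2.27 N·s/m

u + w = 2.24366;  u + w = √(2b)·v, so √(2b) = 2.24366/1.053 = 2.13073.
b = (√(2b))²/2 = 4.54002/2 = 2.27001.
(Check via u − w = 2F/√(2b): u − w = -27.41974, 2F/√(2b) = -27.41969.)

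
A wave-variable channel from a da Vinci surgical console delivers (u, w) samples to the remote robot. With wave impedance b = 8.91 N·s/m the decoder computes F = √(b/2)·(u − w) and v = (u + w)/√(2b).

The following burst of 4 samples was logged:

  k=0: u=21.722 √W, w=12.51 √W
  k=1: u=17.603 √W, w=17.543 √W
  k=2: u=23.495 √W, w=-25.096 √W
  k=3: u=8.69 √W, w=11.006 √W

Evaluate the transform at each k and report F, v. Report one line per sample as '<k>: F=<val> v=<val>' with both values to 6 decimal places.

0: F=19.443649 v=8.109208
1: F=0.126641 v=8.325725
2: F=102.560396 v=-0.379260
3: F=-4.888351 v=4.665779

k=0: u−w=9.212000, u+w=34.232000; √(b/2)=2.110687, √(2b)=4.221374; F=2.110687×9.212=19.443649, v=34.232000/4.221374=8.109208
k=1: u−w=0.060000, u+w=35.146000; √(b/2)=2.110687, √(2b)=4.221374; F=2.110687×0.06=0.126641, v=35.146000/4.221374=8.325725
k=2: u−w=48.591000, u+w=-1.601000; √(b/2)=2.110687, √(2b)=4.221374; F=2.110687×48.591=102.560396, v=-1.601000/4.221374=-0.379260
k=3: u−w=-2.316000, u+w=19.696000; √(b/2)=2.110687, √(2b)=4.221374; F=2.110687×(-2.316)=-4.888351, v=19.696000/4.221374=4.665779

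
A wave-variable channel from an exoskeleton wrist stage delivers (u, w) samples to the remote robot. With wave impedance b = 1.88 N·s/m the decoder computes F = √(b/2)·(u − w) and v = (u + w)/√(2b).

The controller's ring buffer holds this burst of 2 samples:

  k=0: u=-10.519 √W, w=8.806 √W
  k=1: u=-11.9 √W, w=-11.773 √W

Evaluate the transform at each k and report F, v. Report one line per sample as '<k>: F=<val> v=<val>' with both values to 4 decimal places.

0: F=-18.7363 v=-0.8834
1: F=-0.1231 v=-12.2084

k=0: u−w=-19.3250, u+w=-1.7130; √(b/2)=0.9695, √(2b)=1.9391; F=0.9695×(-19.325)=-18.7363, v=-1.7130/1.9391=-0.8834
k=1: u−w=-0.1270, u+w=-23.6730; √(b/2)=0.9695, √(2b)=1.9391; F=0.9695×(-0.127)=-0.1231, v=-23.6730/1.9391=-12.2084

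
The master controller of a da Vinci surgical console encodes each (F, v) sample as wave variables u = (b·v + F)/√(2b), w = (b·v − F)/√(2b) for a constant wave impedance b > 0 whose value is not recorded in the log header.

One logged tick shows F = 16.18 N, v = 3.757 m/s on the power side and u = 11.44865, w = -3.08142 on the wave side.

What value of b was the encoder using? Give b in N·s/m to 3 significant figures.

u + w = 8.3672;  u + w = √(2b)·v, so √(2b) = 8.3672/3.757 = 2.2271.
b = (√(2b))²/2 = 4.9600/2 = 2.4800.
(Check via u − w = 2F/√(2b): u − w = 14.5301, 2F/√(2b) = 14.5301.)

b = 2.48 N·s/m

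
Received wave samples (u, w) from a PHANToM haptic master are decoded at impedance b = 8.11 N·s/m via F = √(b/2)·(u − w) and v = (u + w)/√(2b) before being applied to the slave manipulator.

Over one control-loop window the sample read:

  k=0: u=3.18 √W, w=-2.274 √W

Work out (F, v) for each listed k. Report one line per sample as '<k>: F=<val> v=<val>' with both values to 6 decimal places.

0: F=10.982736 v=0.224959

k=0: u−w=5.454000, u+w=0.906000; √(b/2)=2.013703, √(2b)=4.027406; F=2.013703×5.454=10.982736, v=0.906000/4.027406=0.224959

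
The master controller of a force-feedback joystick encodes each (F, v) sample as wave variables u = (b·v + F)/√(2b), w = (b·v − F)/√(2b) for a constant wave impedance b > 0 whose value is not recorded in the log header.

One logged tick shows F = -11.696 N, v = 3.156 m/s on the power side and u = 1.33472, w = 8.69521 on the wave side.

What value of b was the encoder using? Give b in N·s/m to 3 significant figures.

u + w = 10.0299;  u + w = √(2b)·v, so √(2b) = 10.0299/3.156 = 3.1781.
b = (√(2b))²/2 = 10.1000/2 = 5.0500.
(Check via u − w = 2F/√(2b): u − w = -7.3605, 2F/√(2b) = -7.3605.)

b = 5.05 N·s/m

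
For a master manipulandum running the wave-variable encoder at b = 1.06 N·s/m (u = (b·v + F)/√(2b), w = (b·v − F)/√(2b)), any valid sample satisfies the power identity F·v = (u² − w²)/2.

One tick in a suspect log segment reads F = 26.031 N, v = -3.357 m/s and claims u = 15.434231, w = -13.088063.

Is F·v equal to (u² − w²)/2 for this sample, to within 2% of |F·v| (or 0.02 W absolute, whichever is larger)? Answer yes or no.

F·v = 26.031×(-3.357) = -87.386067 W.
(u² − w²)/2 = (238.215487 − 171.297393)/2 = 33.459047 W.
|Δ| = 120.845114;  2% of max(1, |F·v|) = 1.747721.

no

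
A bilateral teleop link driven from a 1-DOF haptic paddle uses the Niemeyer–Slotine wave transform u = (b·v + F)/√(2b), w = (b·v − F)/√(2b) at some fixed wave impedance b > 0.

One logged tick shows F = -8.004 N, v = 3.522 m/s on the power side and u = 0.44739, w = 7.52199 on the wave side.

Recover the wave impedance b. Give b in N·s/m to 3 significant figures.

b = 2.56 N·s/m

u + w = 7.9694;  u + w = √(2b)·v, so √(2b) = 7.9694/3.522 = 2.2627.
b = (√(2b))²/2 = 5.1200/2 = 2.5600.
(Check via u − w = 2F/√(2b): u − w = -7.0746, 2F/√(2b) = -7.0746.)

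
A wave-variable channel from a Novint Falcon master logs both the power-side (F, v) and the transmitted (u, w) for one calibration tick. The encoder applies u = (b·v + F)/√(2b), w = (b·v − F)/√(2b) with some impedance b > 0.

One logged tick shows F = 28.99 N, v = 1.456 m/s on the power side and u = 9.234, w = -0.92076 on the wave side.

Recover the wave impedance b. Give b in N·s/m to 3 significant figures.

b = 16.3 N·s/m

u + w = 8.3132;  u + w = √(2b)·v, so √(2b) = 8.3132/1.456 = 5.7096.
b = (√(2b))²/2 = 32.6000/2 = 16.3000.
(Check via u − w = 2F/√(2b): u − w = 10.1548, 2F/√(2b) = 10.1548.)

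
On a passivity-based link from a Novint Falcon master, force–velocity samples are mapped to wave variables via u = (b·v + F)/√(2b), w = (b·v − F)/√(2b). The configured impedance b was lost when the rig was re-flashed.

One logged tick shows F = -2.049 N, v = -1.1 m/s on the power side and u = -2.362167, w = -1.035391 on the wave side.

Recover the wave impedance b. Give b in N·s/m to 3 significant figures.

b = 4.77 N·s/m

u + w = -3.397558;  u + w = √(2b)·v, so √(2b) = -3.397558/(-1.1) = 3.088689.
b = (√(2b))²/2 = 9.540000/2 = 4.770000.
(Check via u − w = 2F/√(2b): u − w = -1.326776, 2F/√(2b) = -1.326776.)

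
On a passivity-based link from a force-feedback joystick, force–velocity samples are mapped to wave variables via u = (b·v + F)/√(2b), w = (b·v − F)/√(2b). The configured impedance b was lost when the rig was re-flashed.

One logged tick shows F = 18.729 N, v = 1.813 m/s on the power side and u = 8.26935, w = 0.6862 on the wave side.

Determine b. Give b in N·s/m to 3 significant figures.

u + w = 8.9555;  u + w = √(2b)·v, so √(2b) = 8.9555/1.813 = 4.9396.
b = (√(2b))²/2 = 24.3999/2 = 12.2000.
(Check via u − w = 2F/√(2b): u − w = 7.5831, 2F/√(2b) = 7.5832.)

b = 12.2 N·s/m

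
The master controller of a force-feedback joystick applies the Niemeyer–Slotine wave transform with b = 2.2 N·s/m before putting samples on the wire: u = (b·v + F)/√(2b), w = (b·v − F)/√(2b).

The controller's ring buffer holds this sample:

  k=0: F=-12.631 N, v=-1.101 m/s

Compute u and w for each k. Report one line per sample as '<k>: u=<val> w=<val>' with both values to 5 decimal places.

k=0: b·v=2.2×(-1.101)=-2.42220; √(2b)=2.09762; u=(-2.42220+(-12.631))/2.09762=-7.17633, w=(-2.42220−(-12.631))/2.09762=4.86685

0: u=-7.17633 w=4.86685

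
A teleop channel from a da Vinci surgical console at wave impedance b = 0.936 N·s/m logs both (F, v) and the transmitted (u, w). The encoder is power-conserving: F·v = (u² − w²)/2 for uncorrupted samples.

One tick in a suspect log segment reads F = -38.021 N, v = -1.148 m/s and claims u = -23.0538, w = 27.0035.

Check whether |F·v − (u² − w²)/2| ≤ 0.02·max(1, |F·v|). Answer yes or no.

no

F·v = (-38.021)×(-1.148) = 43.6481 W.
(u² − w²)/2 = (531.4777 − 729.1890)/2 = -98.8557 W.
|Δ| = 142.5038;  2% of max(1, |F·v|) = 0.8730.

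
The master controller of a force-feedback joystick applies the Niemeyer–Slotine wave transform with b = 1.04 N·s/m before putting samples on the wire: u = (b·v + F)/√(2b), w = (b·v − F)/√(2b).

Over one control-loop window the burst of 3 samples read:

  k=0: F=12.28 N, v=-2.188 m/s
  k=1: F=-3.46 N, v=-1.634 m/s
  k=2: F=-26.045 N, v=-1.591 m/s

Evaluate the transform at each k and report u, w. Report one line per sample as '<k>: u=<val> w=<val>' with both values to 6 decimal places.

k=0: b·v=1.04×(-2.188)=-2.275520; √(2b)=1.442221; u=(-2.275520+12.28)/1.442221=6.936859, w=(-2.275520−12.28)/1.442221=-10.092437
k=1: b·v=1.04×(-1.634)=-1.699360; √(2b)=1.442221; u=(-1.699360+(-3.46))/1.442221=-3.577373, w=(-1.699360−(-3.46))/1.442221=1.220784
k=2: b·v=1.04×(-1.591)=-1.654640; √(2b)=1.442221; u=(-1.654640+(-26.045))/1.442221=-19.206245, w=(-1.654640−(-26.045))/1.442221=16.911672

0: u=6.936859 w=-10.092437
1: u=-3.577373 w=1.220784
2: u=-19.206245 w=16.911672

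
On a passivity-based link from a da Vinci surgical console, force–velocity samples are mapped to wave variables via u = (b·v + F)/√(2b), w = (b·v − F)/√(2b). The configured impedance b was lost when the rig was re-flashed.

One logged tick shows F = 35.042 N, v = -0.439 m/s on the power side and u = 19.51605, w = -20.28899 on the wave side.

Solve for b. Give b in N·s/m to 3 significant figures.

b = 1.55 N·s/m

u + w = -0.77294;  u + w = √(2b)·v, so √(2b) = -0.77294/(-0.439) = 1.76068.
b = (√(2b))²/2 = 3.10001/2 = 1.55000.
(Check via u − w = 2F/√(2b): u − w = 39.80504, 2F/√(2b) = 39.80500.)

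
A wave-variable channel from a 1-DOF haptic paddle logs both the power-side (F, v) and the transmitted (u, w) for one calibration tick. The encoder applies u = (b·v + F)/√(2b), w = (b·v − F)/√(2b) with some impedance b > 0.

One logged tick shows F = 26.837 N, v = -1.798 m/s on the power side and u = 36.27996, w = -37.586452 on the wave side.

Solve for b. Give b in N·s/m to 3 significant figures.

u + w = -1.306492;  u + w = √(2b)·v, so √(2b) = -1.306492/(-1.798) = 0.726636.
b = (√(2b))²/2 = 0.528000/2 = 0.264000.
(Check via u − w = 2F/√(2b): u − w = 73.866412, 2F/√(2b) = 73.866393.)

b = 0.264 N·s/m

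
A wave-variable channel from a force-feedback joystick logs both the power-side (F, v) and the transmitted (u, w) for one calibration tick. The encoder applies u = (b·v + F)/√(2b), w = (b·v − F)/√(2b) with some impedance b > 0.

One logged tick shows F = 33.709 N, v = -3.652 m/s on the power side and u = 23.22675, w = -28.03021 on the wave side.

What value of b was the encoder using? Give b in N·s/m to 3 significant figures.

b = 0.865 N·s/m

u + w = -4.80346;  u + w = √(2b)·v, so √(2b) = -4.80346/(-3.652) = 1.31530.
b = (√(2b))²/2 = 1.73000/2 = 0.86500.
(Check via u − w = 2F/√(2b): u − w = 51.25696, 2F/√(2b) = 51.25691.)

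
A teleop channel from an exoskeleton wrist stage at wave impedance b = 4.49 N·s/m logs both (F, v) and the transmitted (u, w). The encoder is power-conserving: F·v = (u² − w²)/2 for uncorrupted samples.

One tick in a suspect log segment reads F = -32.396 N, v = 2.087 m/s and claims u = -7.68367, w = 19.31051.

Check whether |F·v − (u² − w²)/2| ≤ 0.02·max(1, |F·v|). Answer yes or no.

F·v = (-32.396)×2.087 = -67.61045 W.
(u² − w²)/2 = (59.03878 − 372.89580)/2 = -156.92851 W.
|Δ| = 89.31805;  2% of max(1, |F·v|) = 1.35221.

no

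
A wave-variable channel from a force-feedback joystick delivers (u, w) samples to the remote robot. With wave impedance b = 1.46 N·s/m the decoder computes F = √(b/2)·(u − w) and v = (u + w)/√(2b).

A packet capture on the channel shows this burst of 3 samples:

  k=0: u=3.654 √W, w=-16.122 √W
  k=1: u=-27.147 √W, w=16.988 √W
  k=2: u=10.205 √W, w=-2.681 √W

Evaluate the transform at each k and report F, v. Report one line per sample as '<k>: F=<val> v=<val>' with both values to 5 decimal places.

k=0: u−w=19.77600, u+w=-12.46800; √(b/2)=0.85440, √(2b)=1.70880; F=0.85440×19.776=16.89662, v=-12.46800/1.70880=-7.29635
k=1: u−w=-44.13500, u+w=-10.15900; √(b/2)=0.85440, √(2b)=1.70880; F=0.85440×(-44.135)=-37.70896, v=-10.15900/1.70880=-5.94511
k=2: u−w=12.88600, u+w=7.52400; √(b/2)=0.85440, √(2b)=1.70880; F=0.85440×12.886=11.00980, v=7.52400/1.70880=4.40309

0: F=16.89662 v=-7.29635
1: F=-37.70896 v=-5.94511
2: F=11.00980 v=4.40309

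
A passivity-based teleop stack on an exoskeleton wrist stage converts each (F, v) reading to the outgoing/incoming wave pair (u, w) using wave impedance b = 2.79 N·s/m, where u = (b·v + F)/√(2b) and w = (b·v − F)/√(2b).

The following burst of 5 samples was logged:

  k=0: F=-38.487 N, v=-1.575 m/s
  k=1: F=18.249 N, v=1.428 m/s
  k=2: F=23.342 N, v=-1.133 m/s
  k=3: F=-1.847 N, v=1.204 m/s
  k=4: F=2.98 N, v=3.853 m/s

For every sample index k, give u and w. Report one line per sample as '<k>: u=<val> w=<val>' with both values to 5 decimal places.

0: u=-18.15308 w=14.43261
1: u=9.41203 w=-6.03881
2: u=8.54327 w=-11.21964
3: u=0.64015 w=2.20394
4: u=5.81232 w=3.28925

k=0: b·v=2.79×(-1.575)=-4.39425; √(2b)=2.36220; u=(-4.39425+(-38.487))/2.36220=-18.15308, w=(-4.39425−(-38.487))/2.36220=14.43261
k=1: b·v=2.79×1.428=3.98412; √(2b)=2.36220; u=(3.98412+18.249)/2.36220=9.41203, w=(3.98412−18.249)/2.36220=-6.03881
k=2: b·v=2.79×(-1.133)=-3.16107; √(2b)=2.36220; u=(-3.16107+23.342)/2.36220=8.54327, w=(-3.16107−23.342)/2.36220=-11.21964
k=3: b·v=2.79×1.204=3.35916; √(2b)=2.36220; u=(3.35916+(-1.847))/2.36220=0.64015, w=(3.35916−(-1.847))/2.36220=2.20394
k=4: b·v=2.79×3.853=10.74987; √(2b)=2.36220; u=(10.74987+2.98)/2.36220=5.81232, w=(10.74987−2.98)/2.36220=3.28925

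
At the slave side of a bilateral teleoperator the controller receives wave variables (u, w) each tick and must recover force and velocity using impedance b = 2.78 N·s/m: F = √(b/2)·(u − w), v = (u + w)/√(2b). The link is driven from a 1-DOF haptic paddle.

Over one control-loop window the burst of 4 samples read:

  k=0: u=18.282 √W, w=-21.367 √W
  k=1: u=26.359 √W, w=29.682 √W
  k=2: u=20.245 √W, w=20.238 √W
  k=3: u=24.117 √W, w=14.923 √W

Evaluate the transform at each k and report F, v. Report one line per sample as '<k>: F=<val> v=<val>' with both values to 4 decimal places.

k=0: u−w=39.6490, u+w=-3.0850; √(b/2)=1.1790, √(2b)=2.3580; F=1.1790×39.649=46.7455, v=-3.0850/2.3580=-1.3083
k=1: u−w=-3.3230, u+w=56.0410; √(b/2)=1.1790, √(2b)=2.3580; F=1.1790×(-3.323)=-3.9178, v=56.0410/2.3580=23.7667
k=2: u−w=0.0070, u+w=40.4830; √(b/2)=1.1790, √(2b)=2.3580; F=1.1790×0.007=0.0083, v=40.4830/2.3580=17.1686
k=3: u−w=9.1940, u+w=39.0400; √(b/2)=1.1790, √(2b)=2.3580; F=1.1790×9.194=10.8396, v=39.0400/2.3580=16.5566

0: F=46.7455 v=-1.3083
1: F=-3.9178 v=23.7667
2: F=0.0083 v=17.1686
3: F=10.8396 v=16.5566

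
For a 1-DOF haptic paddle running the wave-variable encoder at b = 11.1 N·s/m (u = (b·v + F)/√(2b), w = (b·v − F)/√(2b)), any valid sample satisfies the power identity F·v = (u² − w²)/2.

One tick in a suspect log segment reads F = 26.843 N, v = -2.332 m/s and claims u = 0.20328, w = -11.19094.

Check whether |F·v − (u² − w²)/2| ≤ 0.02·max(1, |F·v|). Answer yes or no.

yes

F·v = 26.843×(-2.332) = -62.59788 W.
(u² − w²)/2 = (0.04132 − 125.23714)/2 = -62.59791 W.
|Δ| = 0.00003;  2% of max(1, |F·v|) = 1.25196.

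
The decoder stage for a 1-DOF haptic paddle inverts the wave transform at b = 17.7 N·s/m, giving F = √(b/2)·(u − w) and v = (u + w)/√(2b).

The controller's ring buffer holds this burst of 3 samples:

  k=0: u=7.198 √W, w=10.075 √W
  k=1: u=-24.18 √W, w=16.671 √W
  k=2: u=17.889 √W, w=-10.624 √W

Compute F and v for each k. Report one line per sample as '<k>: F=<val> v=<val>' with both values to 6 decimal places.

k=0: u−w=-2.877000, u+w=17.273000; √(b/2)=2.974895, √(2b)=5.949790; F=2.974895×(-2.877)=-8.558773, v=17.273000/5.949790=2.903128
k=1: u−w=-40.851000, u+w=-7.509000; √(b/2)=2.974895, √(2b)=5.949790; F=2.974895×(-40.851)=-121.527434, v=-7.509000/5.949790=-1.262061
k=2: u−w=28.513000, u+w=7.265000; √(b/2)=2.974895, √(2b)=5.949790; F=2.974895×28.513=84.823180, v=7.265000/5.949790=1.221052

0: F=-8.558773 v=2.903128
1: F=-121.527434 v=-1.262061
2: F=84.823180 v=1.221052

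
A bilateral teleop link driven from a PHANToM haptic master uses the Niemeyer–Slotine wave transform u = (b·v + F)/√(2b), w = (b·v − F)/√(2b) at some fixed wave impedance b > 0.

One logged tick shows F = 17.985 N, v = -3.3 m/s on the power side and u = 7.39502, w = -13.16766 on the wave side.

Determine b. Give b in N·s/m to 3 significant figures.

b = 1.53 N·s/m

u + w = -5.77264;  u + w = √(2b)·v, so √(2b) = -5.77264/(-3.3) = 1.74928.
b = (√(2b))²/2 = 3.06000/2 = 1.53000.
(Check via u − w = 2F/√(2b): u − w = 20.56268, 2F/√(2b) = 20.56269.)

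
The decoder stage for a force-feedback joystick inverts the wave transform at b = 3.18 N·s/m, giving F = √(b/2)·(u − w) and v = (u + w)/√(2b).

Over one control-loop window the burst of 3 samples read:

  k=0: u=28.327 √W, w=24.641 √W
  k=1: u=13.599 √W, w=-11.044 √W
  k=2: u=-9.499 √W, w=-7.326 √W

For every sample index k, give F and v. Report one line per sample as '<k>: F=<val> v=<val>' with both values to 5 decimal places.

k=0: u−w=3.68600, u+w=52.96800; √(b/2)=1.26095, √(2b)=2.52190; F=1.26095×3.686=4.64787, v=52.96800/2.52190=21.00318
k=1: u−w=24.64300, u+w=2.55500; √(b/2)=1.26095, √(2b)=2.52190; F=1.26095×24.643=31.07364, v=2.55500/2.52190=1.01312
k=2: u−w=-2.17300, u+w=-16.82500; √(b/2)=1.26095, √(2b)=2.52190; F=1.26095×(-2.173)=-2.74005, v=-16.82500/2.52190=-6.67155

0: F=4.64787 v=21.00318
1: F=31.07364 v=1.01312
2: F=-2.74005 v=-6.67155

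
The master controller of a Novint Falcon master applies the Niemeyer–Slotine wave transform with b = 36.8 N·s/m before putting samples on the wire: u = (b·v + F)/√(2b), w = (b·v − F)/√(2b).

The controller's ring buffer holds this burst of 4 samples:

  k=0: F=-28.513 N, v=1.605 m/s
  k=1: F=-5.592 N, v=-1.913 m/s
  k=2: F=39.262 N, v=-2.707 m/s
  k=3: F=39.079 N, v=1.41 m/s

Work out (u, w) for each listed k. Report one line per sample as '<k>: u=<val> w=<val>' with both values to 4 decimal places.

k=0: b·v=36.8×1.605=59.0640; √(2b)=8.5790; u=(59.0640+(-28.513))/8.5790=3.5611, w=(59.0640−(-28.513))/8.5790=10.2082
k=1: b·v=36.8×(-1.913)=-70.3984; √(2b)=8.5790; u=(-70.3984+(-5.592))/8.5790=-8.8577, w=(-70.3984−(-5.592))/8.5790=-7.5540
k=2: b·v=36.8×(-2.707)=-99.6176; √(2b)=8.5790; u=(-99.6176+39.262)/8.5790=-7.0352, w=(-99.6176−39.262)/8.5790=-16.1882
k=3: b·v=36.8×1.41=51.8880; √(2b)=8.5790; u=(51.8880+39.079)/8.5790=10.6034, w=(51.8880−39.079)/8.5790=1.4931

0: u=3.5611 w=10.2082
1: u=-8.8577 w=-7.5540
2: u=-7.0352 w=-16.1882
3: u=10.6034 w=1.4931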